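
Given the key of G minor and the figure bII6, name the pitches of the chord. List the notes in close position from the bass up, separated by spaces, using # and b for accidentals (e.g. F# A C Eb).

C Eb Ab

Scale degree 2 in G minor is A; lowering it a half step gives Ab. bII6 is the Neapolitan sixth — a major triad on the lowered second degree, here in its customary first inversion.
So the chord is Ab-C-Eb, a major triad.
With the 6 figure the chord is in first inversion; from the bass C upward in close position it reads C-Eb-Ab.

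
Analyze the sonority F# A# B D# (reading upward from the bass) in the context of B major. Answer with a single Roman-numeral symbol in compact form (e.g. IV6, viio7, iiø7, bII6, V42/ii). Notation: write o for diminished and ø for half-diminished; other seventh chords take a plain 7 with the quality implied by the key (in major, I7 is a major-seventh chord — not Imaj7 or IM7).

The pitches B-D#-F#-A# form a major seventh chord rooted on B.
B is scale degree 1 in B major, and a major seventh chord on that degree is written I7.
With F# in the bass the chord is in second inversion, so the figured bass is 43.

I43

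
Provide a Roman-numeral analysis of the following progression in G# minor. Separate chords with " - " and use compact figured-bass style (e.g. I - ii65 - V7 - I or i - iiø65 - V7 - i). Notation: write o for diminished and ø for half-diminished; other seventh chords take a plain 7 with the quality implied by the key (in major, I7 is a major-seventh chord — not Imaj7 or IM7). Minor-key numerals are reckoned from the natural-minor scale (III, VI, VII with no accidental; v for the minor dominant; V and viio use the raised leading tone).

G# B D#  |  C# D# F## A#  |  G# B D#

i - V42 - i

G#-B-D#: root G# is the tonic; minor triad there is i.
C#-D#-F##-A# has root D#, degree 5 in G# minor, so V42.
G#-B-D#: root G# is the tonic; minor triad there is i.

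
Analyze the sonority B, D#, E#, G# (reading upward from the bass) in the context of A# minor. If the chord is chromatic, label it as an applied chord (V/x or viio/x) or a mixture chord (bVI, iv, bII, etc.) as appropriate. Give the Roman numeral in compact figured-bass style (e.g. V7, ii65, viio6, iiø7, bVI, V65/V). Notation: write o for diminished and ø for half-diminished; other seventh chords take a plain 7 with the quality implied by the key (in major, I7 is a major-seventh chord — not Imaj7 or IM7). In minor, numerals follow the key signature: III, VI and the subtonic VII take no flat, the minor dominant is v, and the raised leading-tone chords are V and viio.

viiø43/VI

Stacked in thirds the chord is E#-G#-B-D#: a half-diminished seventh chord on E#.
E# sits a half step below F# (VI in A# minor); a diminished chord there is the applied leading-tone chord of VI.
With B in the bass the chord is in second inversion, so the figured bass is 43.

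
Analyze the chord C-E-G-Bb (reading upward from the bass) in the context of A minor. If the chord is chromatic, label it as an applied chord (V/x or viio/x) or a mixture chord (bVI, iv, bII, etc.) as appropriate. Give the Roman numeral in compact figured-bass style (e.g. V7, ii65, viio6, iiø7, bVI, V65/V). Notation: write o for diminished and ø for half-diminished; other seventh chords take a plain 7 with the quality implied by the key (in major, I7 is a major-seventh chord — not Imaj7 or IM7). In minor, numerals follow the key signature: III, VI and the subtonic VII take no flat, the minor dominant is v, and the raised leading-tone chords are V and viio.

The pitches C-E-G-Bb form a dominant seventh chord rooted on C.
C is not a diatonic chord root with this quality in A minor, but it lies a perfect fifth above F (VI), so the chord functions as an applied dominant of VI.

V7/VI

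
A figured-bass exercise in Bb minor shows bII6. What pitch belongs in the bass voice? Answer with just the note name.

Eb

bII in Bb minor has root Cb; the chord is Cb-Eb-Gb.
The figure 6 means first inversion — the third is in the bass.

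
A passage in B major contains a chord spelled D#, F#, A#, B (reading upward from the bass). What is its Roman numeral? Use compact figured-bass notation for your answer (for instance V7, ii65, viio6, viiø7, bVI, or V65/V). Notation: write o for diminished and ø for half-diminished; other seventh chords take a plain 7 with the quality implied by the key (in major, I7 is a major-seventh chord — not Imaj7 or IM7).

I65

The pitches B-D#-F#-A# form a major seventh chord rooted on B.
In B major, B is the tonic; the diatonic major seventh chord there is I7.
With D# in the bass the chord is in first inversion, so the figured bass is 65.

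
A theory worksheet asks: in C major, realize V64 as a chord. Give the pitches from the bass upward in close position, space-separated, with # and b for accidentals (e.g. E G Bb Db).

In C major, the fifth degree is G, and the diatonic chord built there is a major triad.
That chord is spelled G-B-D.
The figured bass 64 indicates second inversion, placing the fifth (D) in the bass: D-G-B.

D G B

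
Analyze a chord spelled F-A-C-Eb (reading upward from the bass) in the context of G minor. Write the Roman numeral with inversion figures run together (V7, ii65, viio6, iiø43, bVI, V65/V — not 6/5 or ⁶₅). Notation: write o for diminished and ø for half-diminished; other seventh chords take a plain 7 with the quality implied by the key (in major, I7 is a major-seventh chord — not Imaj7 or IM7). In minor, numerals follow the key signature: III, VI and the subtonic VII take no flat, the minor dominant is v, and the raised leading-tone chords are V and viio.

VII7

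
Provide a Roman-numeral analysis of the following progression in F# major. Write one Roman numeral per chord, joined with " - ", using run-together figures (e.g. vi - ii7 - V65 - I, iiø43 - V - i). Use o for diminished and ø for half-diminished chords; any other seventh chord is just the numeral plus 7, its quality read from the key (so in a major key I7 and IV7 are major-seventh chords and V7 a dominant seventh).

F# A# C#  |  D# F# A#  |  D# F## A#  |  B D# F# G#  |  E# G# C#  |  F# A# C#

I - vi - V/ii - ii65 - V6 - I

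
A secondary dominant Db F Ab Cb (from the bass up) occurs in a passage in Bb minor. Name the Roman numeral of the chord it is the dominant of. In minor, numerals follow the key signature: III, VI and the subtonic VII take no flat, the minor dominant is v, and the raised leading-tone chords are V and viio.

The chord is a dominant seventh chord on Db.
A dominant resolves down a perfect fifth: Db → Gb. In Bb minor, Gb is scale degree 6, i.e. VI.

VI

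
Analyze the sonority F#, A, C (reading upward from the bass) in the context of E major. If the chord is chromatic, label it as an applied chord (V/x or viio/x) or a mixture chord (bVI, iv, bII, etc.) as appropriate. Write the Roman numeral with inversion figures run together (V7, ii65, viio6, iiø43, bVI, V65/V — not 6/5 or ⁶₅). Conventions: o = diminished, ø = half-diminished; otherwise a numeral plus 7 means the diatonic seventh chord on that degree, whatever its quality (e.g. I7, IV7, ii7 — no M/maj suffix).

Stacked in thirds the chord is F#-A-C: a diminished triad on F#.
F# is the second degree of E major. This is the diminished supertonic triad, borrowed from the parallel minor.

iio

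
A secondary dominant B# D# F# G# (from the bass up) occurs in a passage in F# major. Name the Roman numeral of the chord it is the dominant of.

V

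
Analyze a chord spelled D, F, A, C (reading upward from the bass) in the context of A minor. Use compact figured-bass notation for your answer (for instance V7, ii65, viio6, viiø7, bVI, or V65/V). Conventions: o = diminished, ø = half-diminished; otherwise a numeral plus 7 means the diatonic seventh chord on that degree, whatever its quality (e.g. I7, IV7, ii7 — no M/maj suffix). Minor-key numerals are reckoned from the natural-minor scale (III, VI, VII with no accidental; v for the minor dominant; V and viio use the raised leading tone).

The pitches D-F-A-C form a minor seventh chord rooted on D.
D is scale degree 4 in A minor, and a minor seventh chord on that degree is written iv7.

iv7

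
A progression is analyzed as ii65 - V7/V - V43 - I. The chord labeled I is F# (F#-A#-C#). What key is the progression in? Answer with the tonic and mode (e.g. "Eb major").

The anchor chord is a major triad on F#, labeled I.
If F# is scale degree 1 and the mode makes that degree carry a major triad, the tonic is F# and the mode is major.

F# major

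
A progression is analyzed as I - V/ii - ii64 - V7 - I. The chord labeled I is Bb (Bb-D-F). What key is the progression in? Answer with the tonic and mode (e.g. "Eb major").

Bb major

The chord Bb is a major triad rooted on Bb; its label is I.
If Bb is scale degree 1 and the mode makes that degree carry a major triad, the tonic is Bb and the mode is major.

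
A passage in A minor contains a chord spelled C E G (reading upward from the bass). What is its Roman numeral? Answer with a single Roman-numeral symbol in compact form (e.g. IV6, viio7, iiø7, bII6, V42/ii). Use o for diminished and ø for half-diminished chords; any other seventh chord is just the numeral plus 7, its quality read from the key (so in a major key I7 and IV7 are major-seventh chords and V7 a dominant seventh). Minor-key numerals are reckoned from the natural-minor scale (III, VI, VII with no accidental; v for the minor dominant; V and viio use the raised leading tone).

III

The pitches C-E-G form a major triad rooted on C.
In A minor, C is the mediant; the diatonic major triad there is III.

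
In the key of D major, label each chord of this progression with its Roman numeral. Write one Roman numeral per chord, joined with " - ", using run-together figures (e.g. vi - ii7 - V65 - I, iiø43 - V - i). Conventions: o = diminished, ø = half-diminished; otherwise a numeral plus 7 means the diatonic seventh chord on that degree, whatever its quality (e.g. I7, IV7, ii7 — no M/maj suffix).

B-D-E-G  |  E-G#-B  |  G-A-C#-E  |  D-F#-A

B-D-E-G has root E, degree 2 in D major, so ii43.
E-G#-B: a major triad on E, the applied dominant of V → V/V.
G-A-C#-E has root A, degree 5 in D major, so V42.
D-F#-A: major triad on D = scale degree 1 → I.

ii43 - V/V - V42 - I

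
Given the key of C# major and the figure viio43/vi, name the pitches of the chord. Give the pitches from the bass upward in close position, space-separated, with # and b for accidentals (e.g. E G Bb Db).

D# F# G## B#

viio43/vi is a secondary leading-tone chord. The target vi is A# in C# major; the applied chord is rooted a semitone below, on G##.
Building a fully diminished seventh chord on G## gives G##-B#-D#-F#.
With the 43 figure the chord is in second inversion; from the bass D# upward in close position it reads D#-F#-G##-B#.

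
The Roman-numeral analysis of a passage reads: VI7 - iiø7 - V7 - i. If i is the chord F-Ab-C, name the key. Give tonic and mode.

F minor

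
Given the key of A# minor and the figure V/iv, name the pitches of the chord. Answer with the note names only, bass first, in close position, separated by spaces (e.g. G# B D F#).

The slash means an applied dominant: we want the dominant of iv. In A# minor, iv is D# minor, and its dominant is built on A#.
Building a major triad on A# gives A#-C##-E#.

A# C## E#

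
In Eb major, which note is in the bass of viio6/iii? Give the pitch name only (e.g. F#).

A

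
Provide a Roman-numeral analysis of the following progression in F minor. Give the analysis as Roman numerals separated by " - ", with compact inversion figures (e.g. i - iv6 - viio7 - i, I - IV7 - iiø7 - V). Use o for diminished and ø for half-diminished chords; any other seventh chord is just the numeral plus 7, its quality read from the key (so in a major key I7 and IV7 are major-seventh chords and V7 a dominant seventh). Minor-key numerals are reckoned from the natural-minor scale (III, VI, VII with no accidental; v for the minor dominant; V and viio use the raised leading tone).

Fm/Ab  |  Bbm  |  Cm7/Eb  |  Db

i6 - iv - v65 - VI

Fm/Ab: root F is the tonic; minor triad there is i6.
Bbm: minor triad on Bb = scale degree 4 → iv.
Cm7/Eb has root C, degree 5 in F minor, so v65.
Db: root Db is the submediant; major triad there is VI.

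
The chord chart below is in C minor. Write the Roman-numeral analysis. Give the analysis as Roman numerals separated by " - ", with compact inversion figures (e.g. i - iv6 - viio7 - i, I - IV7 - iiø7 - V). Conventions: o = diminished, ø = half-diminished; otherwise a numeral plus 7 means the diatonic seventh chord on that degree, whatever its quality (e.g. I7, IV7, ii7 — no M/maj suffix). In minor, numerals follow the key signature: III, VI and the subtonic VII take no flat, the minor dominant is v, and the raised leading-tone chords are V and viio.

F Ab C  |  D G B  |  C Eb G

F-Ab-C: minor triad on F = scale degree 4 → iv.
D-G-B: root G is the dominant; major triad there is V64.
C-Eb-G: minor triad on C = scale degree 1 → i.

iv - V64 - i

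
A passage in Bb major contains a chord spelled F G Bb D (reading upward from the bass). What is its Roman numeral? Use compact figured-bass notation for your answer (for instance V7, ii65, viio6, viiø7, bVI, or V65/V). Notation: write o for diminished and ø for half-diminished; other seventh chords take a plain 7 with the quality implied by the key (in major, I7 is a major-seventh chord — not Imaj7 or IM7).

vi42

Stacked in thirds the chord is G-Bb-D-F: a minor seventh chord on G.
In Bb major, G is the submediant; the diatonic minor seventh chord there is vi7.
With F in the bass the chord is in third inversion, so the figured bass is 42.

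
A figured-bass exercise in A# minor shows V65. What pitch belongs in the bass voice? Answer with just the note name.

G##

V in A# minor has root E#; the chord is E#-G##-B#-D#.
The figure 65 means first inversion — the third is in the bass.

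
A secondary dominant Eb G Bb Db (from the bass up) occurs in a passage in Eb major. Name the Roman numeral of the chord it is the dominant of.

IV

The chord is a dominant seventh chord on Eb.
A dominant resolves down a perfect fifth: Eb → Ab. In Eb major, Ab is scale degree 4, i.e. IV.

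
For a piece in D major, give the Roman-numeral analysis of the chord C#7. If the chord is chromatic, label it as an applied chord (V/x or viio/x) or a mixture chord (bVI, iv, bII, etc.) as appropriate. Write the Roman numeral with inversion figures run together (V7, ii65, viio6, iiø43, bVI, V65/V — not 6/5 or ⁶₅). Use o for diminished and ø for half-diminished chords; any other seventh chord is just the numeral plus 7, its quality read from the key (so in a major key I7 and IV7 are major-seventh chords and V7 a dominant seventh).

V7/iii

The pitches C#-E#-G#-B form a dominant seventh chord rooted on C#.
C# is not a diatonic chord root with this quality in D major, but it lies a perfect fifth above F# (iii), so the chord functions as an applied dominant of iii.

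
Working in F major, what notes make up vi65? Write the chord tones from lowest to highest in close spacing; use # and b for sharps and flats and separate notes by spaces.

The numeral's case and figure indicate a minor seventh chord. In F major its root, the sixth degree, is D.
That chord is spelled D-F-A-C.
With the 65 figure the chord is in first inversion; from the bass F upward in close position it reads F-A-C-D.

F A C D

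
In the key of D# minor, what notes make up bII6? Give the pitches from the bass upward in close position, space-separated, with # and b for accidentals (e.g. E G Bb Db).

G# B E

bII6 is the Neapolitan sixth — a major triad on the lowered second degree, here in its customary first inversion. In D# minor that root is E.
So the chord is E-G#-B, a major triad.
The figured bass 6 indicates first inversion, placing the third (G#) in the bass: G#-B-E.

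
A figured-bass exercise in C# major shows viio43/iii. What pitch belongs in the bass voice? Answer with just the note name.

The applied chord viio43/iii is rooted on D##: D##-F##-A#-C#.
The figure 43 means second inversion — the fifth is in the bass.

A#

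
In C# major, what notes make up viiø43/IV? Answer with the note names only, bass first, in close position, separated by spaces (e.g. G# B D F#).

viiø43/IV is a secondary leading-tone chord. The target IV is F# in C# major; the applied chord is rooted a semitone below, on E#.
Building a half-diminished seventh chord on E# gives E#-G#-B-D#.
The figured bass 43 indicates second inversion, placing the fifth (B) in the bass: B-D#-E#-G#.

B D# E# G#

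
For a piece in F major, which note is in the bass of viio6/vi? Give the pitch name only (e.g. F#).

The applied chord viio6/vi is rooted on C#: C#-E-G.
The figure 6 means first inversion — the third is in the bass.

E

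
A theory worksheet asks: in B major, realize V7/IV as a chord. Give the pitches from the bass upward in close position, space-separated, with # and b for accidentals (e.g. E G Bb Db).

B D# F# A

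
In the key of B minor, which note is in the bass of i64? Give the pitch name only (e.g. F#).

F#

i in B minor has root B; the chord is B-D-F#.
The figure 64 means second inversion — the fifth is in the bass.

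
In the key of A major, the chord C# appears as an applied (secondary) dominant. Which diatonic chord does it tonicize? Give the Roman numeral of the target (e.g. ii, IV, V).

vi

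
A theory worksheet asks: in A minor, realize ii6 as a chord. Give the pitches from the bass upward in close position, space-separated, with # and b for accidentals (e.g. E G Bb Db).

D F# B

ii6 is the minor supertonic, borrowed from the parallel major (the Dorian ii). In A minor that root is B.
So the chord is B-D-F#, a minor triad.
With the 6 figure the chord is in first inversion; from the bass D upward in close position it reads D-F#-B.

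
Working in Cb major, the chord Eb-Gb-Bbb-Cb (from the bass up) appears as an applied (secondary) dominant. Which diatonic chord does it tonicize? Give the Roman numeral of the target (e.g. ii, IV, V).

IV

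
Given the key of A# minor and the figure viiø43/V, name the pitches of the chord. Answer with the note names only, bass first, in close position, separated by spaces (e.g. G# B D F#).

viiø43/V is a secondary leading-tone chord. The target V is E# in A# minor; the applied chord is rooted a semitone below, on D##.
Building a half-diminished seventh chord on D## gives D##-F##-A#-C##.
The figured bass 43 indicates second inversion, placing the fifth (A#) in the bass: A#-C##-D##-F##.

A# C## D## F##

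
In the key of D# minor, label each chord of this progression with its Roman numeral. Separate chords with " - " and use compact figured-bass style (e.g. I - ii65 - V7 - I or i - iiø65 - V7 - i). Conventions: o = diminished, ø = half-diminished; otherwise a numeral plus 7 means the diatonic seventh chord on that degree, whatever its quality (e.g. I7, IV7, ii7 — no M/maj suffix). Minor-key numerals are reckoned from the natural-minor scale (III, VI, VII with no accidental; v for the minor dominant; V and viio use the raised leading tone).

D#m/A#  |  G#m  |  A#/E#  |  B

D#m/A# has root D#, degree 1 in D# minor, so i64.
G#m: root G# is the subdominant; minor triad there is iv.
A#/E# has root A#, degree 5 in D# minor, so V64.
B: major triad on B = scale degree 6 → VI.

i64 - iv - V64 - VI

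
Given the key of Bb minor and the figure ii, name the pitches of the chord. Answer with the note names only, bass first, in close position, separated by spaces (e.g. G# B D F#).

Scale degree 2 in Bb minor is C; here the chord built on it is altered to a minor triad. ii is the minor supertonic, borrowed from the parallel major (the Dorian ii).
So the chord is C-Eb-G, a minor triad.

C Eb G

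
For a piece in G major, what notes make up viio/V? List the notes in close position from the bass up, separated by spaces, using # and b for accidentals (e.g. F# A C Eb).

viio/V is a secondary leading-tone chord. The target V is D in G major; the applied chord is rooted a semitone below, on C#.
Building a diminished triad on C# gives C#-E-G.

C# E G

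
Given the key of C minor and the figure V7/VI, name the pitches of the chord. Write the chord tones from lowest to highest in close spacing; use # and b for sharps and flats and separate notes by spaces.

Eb G Bb Db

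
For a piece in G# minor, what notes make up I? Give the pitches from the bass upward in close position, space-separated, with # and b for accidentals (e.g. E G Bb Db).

I is the major tonic (Picardy third), borrowed from the parallel major. In G# minor that root is G#.
So the chord is G#-B#-D#.

G# B# D#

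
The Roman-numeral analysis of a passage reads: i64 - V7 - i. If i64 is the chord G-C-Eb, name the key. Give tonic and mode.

C minor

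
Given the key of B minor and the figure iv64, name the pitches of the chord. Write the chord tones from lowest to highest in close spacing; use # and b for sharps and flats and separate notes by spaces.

B E G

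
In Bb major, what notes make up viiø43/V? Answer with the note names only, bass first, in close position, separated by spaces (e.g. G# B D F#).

Bb D E G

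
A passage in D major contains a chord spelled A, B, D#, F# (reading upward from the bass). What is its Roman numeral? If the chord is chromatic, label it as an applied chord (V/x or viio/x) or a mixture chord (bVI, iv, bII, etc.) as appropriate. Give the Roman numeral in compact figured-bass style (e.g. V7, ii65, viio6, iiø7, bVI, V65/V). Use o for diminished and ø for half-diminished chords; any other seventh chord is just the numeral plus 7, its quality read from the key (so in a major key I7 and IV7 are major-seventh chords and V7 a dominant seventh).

The pitches B-D#-F#-A form a dominant seventh chord rooted on B.
B is not a diatonic chord root with this quality in D major, but it lies a perfect fifth above E (ii), so the chord functions as an applied dominant of ii.
With A in the bass the chord is in third inversion, so the figured bass is 42.

V42/ii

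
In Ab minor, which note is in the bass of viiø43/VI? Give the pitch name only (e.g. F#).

Bbb

The applied chord viiø43/VI is rooted on Eb: Eb-Gb-Bbb-Db.
The figure 43 means second inversion — the fifth is in the bass.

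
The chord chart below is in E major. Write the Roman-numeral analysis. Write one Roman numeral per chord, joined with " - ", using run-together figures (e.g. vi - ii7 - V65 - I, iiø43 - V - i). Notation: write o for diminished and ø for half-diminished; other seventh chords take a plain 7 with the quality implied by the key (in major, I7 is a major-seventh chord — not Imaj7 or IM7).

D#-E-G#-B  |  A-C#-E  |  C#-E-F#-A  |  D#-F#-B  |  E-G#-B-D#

D#-E-G#-B: root E is the tonic; major seventh chord there is I42.
A-C#-E has root A, degree 4 in E major, so IV.
C#-E-F#-A has root F#, degree 2 in E major, so ii43.
D#-F#-B: major triad on B = scale degree 5 → V6.
E-G#-B-D# has root E, degree 1 in E major, so I7.

I42 - IV - ii43 - V6 - I7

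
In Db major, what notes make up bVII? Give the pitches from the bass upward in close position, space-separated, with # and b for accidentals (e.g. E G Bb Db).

Cb Eb Gb

bVII is a major triad on the lowered seventh degree (the subtonic), borrowed from the parallel minor. In Db major that root is Cb.
So the chord is Cb-Eb-Gb.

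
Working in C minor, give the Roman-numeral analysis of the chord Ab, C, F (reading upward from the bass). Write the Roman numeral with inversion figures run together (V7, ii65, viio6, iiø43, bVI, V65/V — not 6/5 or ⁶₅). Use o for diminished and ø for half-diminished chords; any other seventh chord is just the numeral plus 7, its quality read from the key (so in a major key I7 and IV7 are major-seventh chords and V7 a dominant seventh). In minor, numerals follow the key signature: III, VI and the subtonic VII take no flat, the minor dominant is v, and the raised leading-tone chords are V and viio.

Stacked in thirds the chord is F-Ab-C: a minor triad on F.
In C minor, F is the subdominant; the diatonic minor triad there is iv.
With Ab in the bass the chord is in first inversion, so the figured bass is 6.

iv6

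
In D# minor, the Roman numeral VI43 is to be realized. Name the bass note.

F#

VI in D# minor has root B; the chord is B-D#-F#-A#.
The figure 43 means second inversion — the fifth is in the bass.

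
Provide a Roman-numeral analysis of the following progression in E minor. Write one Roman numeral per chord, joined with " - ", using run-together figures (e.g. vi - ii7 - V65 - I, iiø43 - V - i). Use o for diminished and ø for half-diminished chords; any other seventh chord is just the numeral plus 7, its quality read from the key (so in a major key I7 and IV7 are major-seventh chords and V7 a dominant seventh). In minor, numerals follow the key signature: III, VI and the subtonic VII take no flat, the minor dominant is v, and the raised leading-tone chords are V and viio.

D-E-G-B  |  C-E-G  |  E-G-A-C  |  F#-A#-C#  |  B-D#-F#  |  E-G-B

D-E-G-B: root E is the tonic; minor seventh chord there is i42.
C-E-G: root C is the submediant; major triad there is VI.
E-G-A-C: root A is the subdominant; minor seventh chord there is iv43.
F#-A#-C# is the secondary dominant of V (major triad on F#): V/V.
B-D#-F#: root B is the dominant; major triad there is V.
E-G-B has root E, degree 1 in E minor, so i.

i42 - VI - iv43 - V/V - V - i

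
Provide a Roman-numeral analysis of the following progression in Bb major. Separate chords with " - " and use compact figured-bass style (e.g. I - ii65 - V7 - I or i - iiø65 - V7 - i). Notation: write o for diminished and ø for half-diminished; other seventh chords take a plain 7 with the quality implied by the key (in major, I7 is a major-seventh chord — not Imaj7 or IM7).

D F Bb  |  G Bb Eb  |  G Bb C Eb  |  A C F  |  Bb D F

I6 - IV6 - ii43 - V6 - I

D-F-Bb: major triad on Bb = scale degree 1 → I6.
G-Bb-Eb: major triad on Eb = scale degree 4 → IV6.
G-Bb-C-Eb: minor seventh chord on C = scale degree 2 → ii43.
A-C-F: major triad on F = scale degree 5 → V6.
Bb-D-F: root Bb is the tonic; major triad there is I.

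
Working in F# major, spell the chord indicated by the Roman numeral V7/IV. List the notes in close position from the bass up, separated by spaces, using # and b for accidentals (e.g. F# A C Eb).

V7/IV is a secondary dominant — the dominant seventh of IV. IV in F# major is B, so the applied chord's root is F#, a perfect fifth above.
Building a dominant seventh chord on F# gives F#-A#-C#-E.

F# A# C# E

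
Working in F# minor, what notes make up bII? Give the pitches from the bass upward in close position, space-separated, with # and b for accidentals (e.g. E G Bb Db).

G B D

Scale degree 2 in F# minor is G#; lowering it a half step gives G. bII is the Neapolitan chord — a major triad on the lowered second degree.
So the chord is G-B-D, a major triad.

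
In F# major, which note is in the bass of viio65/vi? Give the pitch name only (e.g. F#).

E#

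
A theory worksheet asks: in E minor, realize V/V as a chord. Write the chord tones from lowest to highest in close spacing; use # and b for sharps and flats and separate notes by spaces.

F# A# C#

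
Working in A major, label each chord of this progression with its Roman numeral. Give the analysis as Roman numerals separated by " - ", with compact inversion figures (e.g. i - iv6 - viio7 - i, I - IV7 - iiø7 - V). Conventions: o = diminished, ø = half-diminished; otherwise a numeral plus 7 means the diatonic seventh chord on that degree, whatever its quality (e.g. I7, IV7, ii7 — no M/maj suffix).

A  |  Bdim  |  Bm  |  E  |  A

A: major triad on A = scale degree 1 → I.
Bdim: diminished triad on B — chromatic; iio (borrowed from the parallel minor).
Bm has root B, degree 2 in A major, so ii.
E: major triad on E = scale degree 5 → V.
A: major triad on A = scale degree 1 → I.

I - iio - ii - V - I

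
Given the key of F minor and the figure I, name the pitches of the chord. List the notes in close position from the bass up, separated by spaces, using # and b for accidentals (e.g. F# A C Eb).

F A C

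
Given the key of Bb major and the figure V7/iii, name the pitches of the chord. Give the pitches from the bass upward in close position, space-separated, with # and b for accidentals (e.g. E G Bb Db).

A C# E G

V7/iii is a secondary dominant — the dominant seventh of iii. iii in Bb major is D, so the applied chord's root is A, a perfect fifth above.
Building a dominant seventh chord on A gives A-C#-E-G.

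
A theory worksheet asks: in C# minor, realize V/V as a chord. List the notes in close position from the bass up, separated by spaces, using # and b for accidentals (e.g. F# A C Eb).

D# F## A#

The slash means an applied dominant: we want the dominant of V. In C# minor, V is G# major, and its dominant is built on D#.
Building a major triad on D# gives D#-F##-A#.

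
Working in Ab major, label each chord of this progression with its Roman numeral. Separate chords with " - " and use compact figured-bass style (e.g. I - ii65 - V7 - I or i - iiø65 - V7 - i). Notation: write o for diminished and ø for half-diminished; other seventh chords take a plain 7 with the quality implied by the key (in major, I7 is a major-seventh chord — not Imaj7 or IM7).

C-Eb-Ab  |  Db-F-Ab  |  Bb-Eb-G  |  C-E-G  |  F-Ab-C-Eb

I6 - IV - V64 - V/vi - vi7

C-Eb-Ab: major triad on Ab = scale degree 1 → I6.
Db-F-Ab: root Db is the subdominant; major triad there is IV.
Bb-Eb-G: major triad on Eb = scale degree 5 → V64.
C-E-G: a major triad on C, the applied dominant of vi → V/vi.
F-Ab-C-Eb: minor seventh chord on F = scale degree 6 → vi7.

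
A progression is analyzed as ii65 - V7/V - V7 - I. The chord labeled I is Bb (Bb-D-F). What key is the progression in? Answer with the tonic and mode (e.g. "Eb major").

The anchor chord is a major triad on Bb, labeled I.
If Bb is scale degree 1 and the mode makes that degree carry a major triad, the tonic is Bb and the mode is major.

Bb major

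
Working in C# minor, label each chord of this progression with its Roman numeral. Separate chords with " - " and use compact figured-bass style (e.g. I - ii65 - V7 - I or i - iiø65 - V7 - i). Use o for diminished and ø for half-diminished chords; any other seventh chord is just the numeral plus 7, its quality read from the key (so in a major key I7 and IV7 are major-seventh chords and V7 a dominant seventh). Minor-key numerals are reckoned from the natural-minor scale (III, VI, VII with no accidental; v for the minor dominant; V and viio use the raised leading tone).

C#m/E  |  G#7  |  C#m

C#m/E has root C#, degree 1 in C# minor, so i6.
G#7: dominant seventh chord on G# = scale degree 5 → V7.
C#m: root C# is the tonic; minor triad there is i.

i6 - V7 - i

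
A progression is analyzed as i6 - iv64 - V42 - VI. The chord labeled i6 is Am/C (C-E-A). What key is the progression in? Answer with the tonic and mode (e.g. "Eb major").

The anchor chord is a minor triad on A, labeled i6.
If A is scale degree 1 and the mode makes that degree carry a minor triad, the tonic is A and the mode is minor.

A minor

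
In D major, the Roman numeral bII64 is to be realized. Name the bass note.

Bb

bII in D major has root Eb; the chord is Eb-G-Bb.
The figure 64 means second inversion — the fifth is in the bass.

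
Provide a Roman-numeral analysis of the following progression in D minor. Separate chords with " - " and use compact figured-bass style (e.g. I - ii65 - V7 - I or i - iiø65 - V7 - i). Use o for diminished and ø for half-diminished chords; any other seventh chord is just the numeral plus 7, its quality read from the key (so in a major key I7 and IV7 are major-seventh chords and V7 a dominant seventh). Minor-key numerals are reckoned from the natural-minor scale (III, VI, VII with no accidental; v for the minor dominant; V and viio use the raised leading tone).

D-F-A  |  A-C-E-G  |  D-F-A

i - v7 - i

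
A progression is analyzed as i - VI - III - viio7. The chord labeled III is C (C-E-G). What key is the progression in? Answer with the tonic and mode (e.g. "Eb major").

A minor

The chord C is a major triad rooted on C; its label is III.
If C is scale degree 3 and the mode makes that degree carry a major triad, the tonic is A and the mode is minor.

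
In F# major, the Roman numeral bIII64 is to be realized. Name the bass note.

E

bIII in F# major has root A; the chord is A-C#-E.
The figure 64 means second inversion — the fifth is in the bass.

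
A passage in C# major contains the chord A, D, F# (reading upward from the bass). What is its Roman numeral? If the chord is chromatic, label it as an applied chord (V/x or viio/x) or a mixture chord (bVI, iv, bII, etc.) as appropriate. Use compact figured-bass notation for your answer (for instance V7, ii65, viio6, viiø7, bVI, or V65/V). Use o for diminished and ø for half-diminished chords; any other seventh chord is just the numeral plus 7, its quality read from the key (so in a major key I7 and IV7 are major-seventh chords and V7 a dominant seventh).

Stacked in thirds the chord is D-F#-A: a major triad on D.
D is the lowered second degree of C# major (diatonic 2 would be D#). This is the Neapolitan chord — a major triad on the lowered second degree.
With A in the bass the chord is in second inversion, so the figured bass is 64.

bII64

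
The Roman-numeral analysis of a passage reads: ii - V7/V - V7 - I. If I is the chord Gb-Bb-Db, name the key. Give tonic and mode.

Gb major

I is given as Gb-Bb-Db — a major triad with root Gb.
If Gb is scale degree 1 and the mode makes that degree carry a major triad, the tonic is Gb and the mode is major.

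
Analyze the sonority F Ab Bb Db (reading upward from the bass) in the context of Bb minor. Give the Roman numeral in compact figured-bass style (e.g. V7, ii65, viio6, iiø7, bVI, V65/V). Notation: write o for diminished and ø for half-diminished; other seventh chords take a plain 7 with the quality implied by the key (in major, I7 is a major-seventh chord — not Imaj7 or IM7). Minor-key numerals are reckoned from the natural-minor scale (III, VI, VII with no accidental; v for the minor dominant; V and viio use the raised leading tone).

The pitches Bb-Db-F-Ab form a minor seventh chord rooted on Bb.
In Bb minor, Bb is the tonic; the diatonic minor seventh chord there is i7.
With F in the bass the chord is in second inversion, so the figured bass is 43.

i43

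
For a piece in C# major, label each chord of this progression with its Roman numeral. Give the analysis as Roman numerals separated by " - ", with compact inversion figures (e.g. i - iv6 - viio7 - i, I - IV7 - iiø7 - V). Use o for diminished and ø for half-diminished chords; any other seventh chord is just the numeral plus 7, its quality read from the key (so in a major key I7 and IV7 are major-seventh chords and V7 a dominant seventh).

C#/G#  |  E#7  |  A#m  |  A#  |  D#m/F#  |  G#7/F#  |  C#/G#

I64 - V7/vi - vi - V/ii - ii6 - V42 - I64

C#/G#: major triad on C# = scale degree 1 → I64.
E#7: chromatic; E# is V of vi, so V7/vi.
A#m: root A# is the submediant; minor triad there is vi.
A# is the secondary dominant of ii (major triad on A#): V/ii.
D#m/F# has root D#, degree 2 in C# major, so ii6.
G#7/F# has root G#, degree 5 in C# major, so V42.
C#/G# has root C#, degree 1 in C# major, so I64.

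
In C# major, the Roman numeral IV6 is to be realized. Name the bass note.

A#

IV in C# major has root F#; the chord is F#-A#-C#.
The figure 6 means first inversion — the third is in the bass.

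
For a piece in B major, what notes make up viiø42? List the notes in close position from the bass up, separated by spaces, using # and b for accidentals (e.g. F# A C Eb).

G# A# C# E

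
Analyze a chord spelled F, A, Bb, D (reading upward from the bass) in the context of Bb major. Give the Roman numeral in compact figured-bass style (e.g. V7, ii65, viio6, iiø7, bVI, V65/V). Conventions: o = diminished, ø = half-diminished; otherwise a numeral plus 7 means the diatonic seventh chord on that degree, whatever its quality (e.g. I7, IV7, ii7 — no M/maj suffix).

Stacked in thirds the chord is Bb-D-F-A: a major seventh chord on Bb.
Bb is scale degree 1 in Bb major, and a major seventh chord on that degree is written I7.
With F in the bass the chord is in second inversion, so the figured bass is 43.

I43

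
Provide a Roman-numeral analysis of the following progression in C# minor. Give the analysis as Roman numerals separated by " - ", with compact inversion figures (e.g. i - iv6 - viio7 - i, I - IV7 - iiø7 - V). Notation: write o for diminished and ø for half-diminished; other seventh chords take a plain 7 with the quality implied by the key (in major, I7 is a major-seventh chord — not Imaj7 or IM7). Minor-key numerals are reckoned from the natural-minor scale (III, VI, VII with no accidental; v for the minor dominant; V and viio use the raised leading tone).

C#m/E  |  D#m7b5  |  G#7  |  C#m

i6 - iiø7 - V7 - i

C#m/E: minor triad on C# = scale degree 1 → i6.
D#m7b5: root D# is the supertonic; half-diminished seventh chord there is iiø7.
G#7: dominant seventh chord on G# = scale degree 5 → V7.
C#m: minor triad on C# = scale degree 1 → i.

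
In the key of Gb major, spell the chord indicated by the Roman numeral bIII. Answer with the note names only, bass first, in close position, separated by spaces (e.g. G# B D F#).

bIII is a major triad on the lowered third degree, borrowed from the parallel minor. In Gb major that root is Bbb.
So the chord is Bbb-Db-Fb.

Bbb Db Fb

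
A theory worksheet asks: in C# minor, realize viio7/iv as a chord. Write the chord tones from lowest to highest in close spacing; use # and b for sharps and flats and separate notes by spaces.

The slash marks an applied leading-tone chord: viio of iv. In C# minor, iv is F#, so the leading tone to it is E#, a half step below.
Building a fully diminished seventh chord on E# gives E#-G#-B-D.

E# G# B D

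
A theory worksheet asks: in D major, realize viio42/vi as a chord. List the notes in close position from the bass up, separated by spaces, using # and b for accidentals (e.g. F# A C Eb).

viio42/vi is a secondary leading-tone chord. The target vi is B in D major; the applied chord is rooted a semitone below, on A#.
Building a fully diminished seventh chord on A# gives A#-C#-E-G.
The figured bass 42 indicates third inversion, placing the seventh (G) in the bass: G-A#-C#-E.

G A# C# E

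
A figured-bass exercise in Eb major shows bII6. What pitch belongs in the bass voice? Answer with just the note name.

Ab

bII in Eb major has root Fb; the chord is Fb-Ab-Cb.
The figure 6 means first inversion — the third is in the bass.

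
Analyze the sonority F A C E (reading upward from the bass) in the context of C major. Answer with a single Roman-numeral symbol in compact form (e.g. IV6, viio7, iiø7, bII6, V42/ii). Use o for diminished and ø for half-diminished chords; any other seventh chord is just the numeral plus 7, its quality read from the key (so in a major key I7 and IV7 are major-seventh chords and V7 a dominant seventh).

IV7

Stacked in thirds the chord is F-A-C-E: a major seventh chord on F.
In C major, F is the subdominant; the diatonic major seventh chord there is IV7.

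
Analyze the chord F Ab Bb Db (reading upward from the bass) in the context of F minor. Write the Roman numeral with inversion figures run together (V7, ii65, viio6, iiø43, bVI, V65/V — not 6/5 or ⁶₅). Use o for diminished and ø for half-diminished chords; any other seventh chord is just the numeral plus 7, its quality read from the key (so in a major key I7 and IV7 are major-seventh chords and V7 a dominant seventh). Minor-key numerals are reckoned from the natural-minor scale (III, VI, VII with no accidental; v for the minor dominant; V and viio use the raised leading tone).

The pitches Bb-Db-F-Ab form a minor seventh chord rooted on Bb.
In F minor, Bb is the subdominant; the diatonic minor seventh chord there is iv7.
With F in the bass the chord is in second inversion, so the figured bass is 43.

iv43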